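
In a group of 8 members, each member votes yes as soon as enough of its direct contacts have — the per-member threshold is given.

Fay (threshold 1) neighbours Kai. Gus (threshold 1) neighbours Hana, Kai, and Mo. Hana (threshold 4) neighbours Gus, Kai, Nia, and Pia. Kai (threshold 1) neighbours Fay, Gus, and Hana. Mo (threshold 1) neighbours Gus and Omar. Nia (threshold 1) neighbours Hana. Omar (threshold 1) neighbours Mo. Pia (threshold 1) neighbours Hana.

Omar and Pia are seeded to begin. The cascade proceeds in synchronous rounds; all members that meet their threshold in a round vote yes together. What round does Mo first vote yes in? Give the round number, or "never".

Round 1 — Omar, Pia vote yes (initial).
Round 2 — checking thresholds:
  Hana: 1 of 4 neighbours < 4, below threshold.
  Mo: 1 of 2 neighbours ≥ 1, votes yes.
Round 3 — checking thresholds:
  Gus: 1 of 3 neighbours ≥ 1, votes yes.
  Hana: 1 of 4 neighbours < 4, below threshold.
Round 4 — checking thresholds:
  Hana: 2 of 4 neighbours < 4, below threshold.
  Kai: 1 of 3 neighbours ≥ 1, votes yes.
Round 5 — checking thresholds:
  Fay: 1 of 1 neighbours ≥ 1, votes yes.
  Hana: 3 of 4 neighbours < 4, below threshold.
Round 6 — no new yes votes; cascade stops.

2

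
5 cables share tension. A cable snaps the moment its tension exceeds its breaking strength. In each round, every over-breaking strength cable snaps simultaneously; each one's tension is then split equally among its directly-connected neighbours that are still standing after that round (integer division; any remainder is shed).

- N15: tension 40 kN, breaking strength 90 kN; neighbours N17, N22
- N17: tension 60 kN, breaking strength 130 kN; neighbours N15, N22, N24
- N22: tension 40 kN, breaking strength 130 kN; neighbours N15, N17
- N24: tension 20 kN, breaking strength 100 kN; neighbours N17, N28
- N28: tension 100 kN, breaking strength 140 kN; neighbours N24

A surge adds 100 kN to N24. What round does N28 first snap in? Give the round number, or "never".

2

Round 1 — N24 at 120 > 100. N24 snaps.
  N24 sheds 120 kN to N17, N28: 60 each.
    N17: 60+60 = 120 ≤ 130
    N28: 100+60 = 160 > 140
Round 2 — N28 snaps.
  N28 sheds 160 kN: no online neighbours, lost.
No further breaks.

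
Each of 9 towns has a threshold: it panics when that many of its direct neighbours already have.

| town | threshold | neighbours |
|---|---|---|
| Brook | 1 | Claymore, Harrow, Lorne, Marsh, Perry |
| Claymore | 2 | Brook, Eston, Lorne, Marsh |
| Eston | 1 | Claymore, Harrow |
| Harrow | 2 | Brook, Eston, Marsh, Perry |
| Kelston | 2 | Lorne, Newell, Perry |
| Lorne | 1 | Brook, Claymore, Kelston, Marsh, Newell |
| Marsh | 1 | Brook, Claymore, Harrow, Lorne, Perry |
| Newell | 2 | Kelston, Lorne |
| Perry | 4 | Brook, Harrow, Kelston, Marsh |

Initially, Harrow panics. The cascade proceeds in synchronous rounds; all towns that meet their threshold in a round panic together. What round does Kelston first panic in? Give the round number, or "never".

never

Round 1 — Harrow panics (initial).
Round 2 — checking thresholds:
  Brook: 1 of 5 neighbours ≥ 1, panics.
  Eston: 1 of 2 neighbours ≥ 1, panics.
  Marsh: 1 of 5 neighbours ≥ 1, panics.
  Perry: 1 of 4 neighbours < 4, below threshold.
Round 3 — checking thresholds:
  Claymore: 3 of 4 neighbours ≥ 2, panics.
  Lorne: 2 of 5 neighbours ≥ 1, panics.
  Perry: 3 of 4 neighbours < 4, below threshold.
Round 4 — no new panics; cascade stops.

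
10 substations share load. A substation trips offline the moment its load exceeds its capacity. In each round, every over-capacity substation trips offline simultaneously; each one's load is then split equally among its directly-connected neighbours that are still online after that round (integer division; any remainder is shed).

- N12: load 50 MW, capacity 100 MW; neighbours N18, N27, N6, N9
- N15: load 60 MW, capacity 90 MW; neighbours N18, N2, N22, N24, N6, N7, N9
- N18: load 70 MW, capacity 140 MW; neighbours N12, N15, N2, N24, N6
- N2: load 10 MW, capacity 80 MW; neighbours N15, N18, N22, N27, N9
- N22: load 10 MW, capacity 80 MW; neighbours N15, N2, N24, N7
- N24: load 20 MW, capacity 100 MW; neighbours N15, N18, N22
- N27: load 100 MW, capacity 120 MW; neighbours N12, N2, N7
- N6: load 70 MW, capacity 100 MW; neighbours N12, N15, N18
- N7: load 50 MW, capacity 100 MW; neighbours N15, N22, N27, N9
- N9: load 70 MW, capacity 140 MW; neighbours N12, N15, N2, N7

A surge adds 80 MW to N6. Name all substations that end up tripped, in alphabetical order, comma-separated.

Round 1 — N6 at 150 > 100. N6 trips offline.
  N6 sheds 150 MW to N12, N15, N18: 50 each.
    N12: 50+50 = 100 ≤ 100
    N15: 60+50 = 110 > 90
    N18: 70+50 = 120 ≤ 140
Round 2 — N15 trips offline.
  N15 sheds 110 MW to N18, N2, N22, N24, N7, N9: 18 each (2 lost).
    N18: 120+18 = 138 ≤ 140
    N2: 10+18 = 28 ≤ 80
    N22: 10+18 = 28 ≤ 80
    N24: 20+18 = 38 ≤ 100
    N7: 50+18 = 68 ≤ 100
    N9: 70+18 = 88 ≤ 140
No further trips.

N15, N6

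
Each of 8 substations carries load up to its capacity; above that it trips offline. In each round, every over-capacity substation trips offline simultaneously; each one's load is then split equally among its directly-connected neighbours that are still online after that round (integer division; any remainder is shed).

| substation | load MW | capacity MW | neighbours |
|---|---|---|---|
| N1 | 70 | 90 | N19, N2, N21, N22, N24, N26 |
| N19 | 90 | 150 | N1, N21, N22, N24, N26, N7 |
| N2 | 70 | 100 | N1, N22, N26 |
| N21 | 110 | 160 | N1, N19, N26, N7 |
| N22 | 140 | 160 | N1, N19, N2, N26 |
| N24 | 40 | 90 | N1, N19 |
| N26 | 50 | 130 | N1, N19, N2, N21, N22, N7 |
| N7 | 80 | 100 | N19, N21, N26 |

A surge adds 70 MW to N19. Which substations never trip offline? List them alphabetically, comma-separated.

Round 1 — N19 at 160 > 150. N19 trips offline.
  N19 sheds 160 MW to N1, N21, N22, N24, N26, N7: 26 each (4 lost).
    N1: 70+26 = 96 > 90
    N21: 110+26 = 136 ≤ 160
    N22: 140+26 = 166 > 160
    N24: 40+26 = 66 ≤ 90
    N26: 50+26 = 76 ≤ 130
    N7: 80+26 = 106 > 100
Round 2 — N1, N22, N7 trip offline.
  N1 sheds 96 MW to N2, N21, N24, N26: 24 each.
    N2: 70+24 = 94 ≤ 100
    N21: 136+24 = 160 ≤ 160
    N24: 66+24 = 90 ≤ 90
    N26: 76+24 = 100 ≤ 130
  N22 sheds 166 MW to N2, N26: 83 each.
    N2: 94+83 = 177 > 100
    N26: 100+83 = 183 > 130
  N7 sheds 106 MW to N21, N26: 53 each.
    N21: 160+53 = 213 > 160
    N26: 183+53 = 236 > 130
Round 3 — N2, N21, N26 trip offline.
  N2 sheds 177 MW: no online neighbours, lost.
  N21 sheds 213 MW: no online neighbours, lost.
  N26 sheds 236 MW: no online neighbours, lost.
No further trips.

N24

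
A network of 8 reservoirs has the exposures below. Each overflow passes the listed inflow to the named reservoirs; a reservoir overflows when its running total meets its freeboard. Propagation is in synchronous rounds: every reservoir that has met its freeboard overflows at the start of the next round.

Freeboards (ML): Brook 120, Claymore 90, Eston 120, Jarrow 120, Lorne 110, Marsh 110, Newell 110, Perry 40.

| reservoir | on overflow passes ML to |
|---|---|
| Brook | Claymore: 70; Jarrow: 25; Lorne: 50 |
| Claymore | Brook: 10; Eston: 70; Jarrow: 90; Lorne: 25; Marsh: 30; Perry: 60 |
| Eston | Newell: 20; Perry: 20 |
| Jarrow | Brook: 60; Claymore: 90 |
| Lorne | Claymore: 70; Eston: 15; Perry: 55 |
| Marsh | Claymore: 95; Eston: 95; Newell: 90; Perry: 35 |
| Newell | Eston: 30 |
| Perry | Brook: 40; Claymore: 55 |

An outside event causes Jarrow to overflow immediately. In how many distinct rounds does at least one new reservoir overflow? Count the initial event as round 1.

Round 1 — Jarrow overflows (initial).
  Brook: +60 → 60 < 120
  Claymore: +90 → 90 ≥ 90
Round 2 — Claymore overflows.
  Brook: +10 → 70 < 120
  Eston: +70 → 70 < 120
  Lorne: +25 → 25 < 110
  Marsh: +30 → 30 < 110
  Perry: +60 → 60 ≥ 40
Round 3 — Perry overflows.
  Brook: +40 → 110 < 120
No further overflows.

3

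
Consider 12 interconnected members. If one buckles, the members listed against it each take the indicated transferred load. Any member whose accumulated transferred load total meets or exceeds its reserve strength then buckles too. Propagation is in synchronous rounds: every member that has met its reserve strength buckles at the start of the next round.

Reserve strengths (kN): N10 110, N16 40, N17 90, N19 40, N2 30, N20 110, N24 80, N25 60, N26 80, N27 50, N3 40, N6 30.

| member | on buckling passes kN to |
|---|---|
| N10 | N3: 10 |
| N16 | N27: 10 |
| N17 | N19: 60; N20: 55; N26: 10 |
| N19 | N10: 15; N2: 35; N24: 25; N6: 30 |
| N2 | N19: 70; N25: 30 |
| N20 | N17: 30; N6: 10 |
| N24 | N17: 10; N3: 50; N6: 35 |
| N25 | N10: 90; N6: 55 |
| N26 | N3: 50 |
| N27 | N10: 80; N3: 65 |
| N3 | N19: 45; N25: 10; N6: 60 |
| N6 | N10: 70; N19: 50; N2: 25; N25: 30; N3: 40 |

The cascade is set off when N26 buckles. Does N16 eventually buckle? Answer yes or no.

no

Round 1 — N26 buckles (initial).
  N3: +50 → 50 ≥ 40
Round 2 — N3 buckles.
  N19: +45 → 45 ≥ 40
  N25: +10 → 10 < 60
  N6: +60 → 60 ≥ 30
Round 3 — N19, N6 buckle.
  N10: +15+70 → 85 < 110
  N2: +35+25 → 60 ≥ 30
  N24: +25 → 25 < 80
  N25: +30 → 40 < 60
Round 4 — N2 buckles.
  N25: +30 → 70 ≥ 60
Round 5 — N25 buckles.
  N10: +90 → 175 ≥ 110
Round 6 — N10 buckles.
No further bucklings.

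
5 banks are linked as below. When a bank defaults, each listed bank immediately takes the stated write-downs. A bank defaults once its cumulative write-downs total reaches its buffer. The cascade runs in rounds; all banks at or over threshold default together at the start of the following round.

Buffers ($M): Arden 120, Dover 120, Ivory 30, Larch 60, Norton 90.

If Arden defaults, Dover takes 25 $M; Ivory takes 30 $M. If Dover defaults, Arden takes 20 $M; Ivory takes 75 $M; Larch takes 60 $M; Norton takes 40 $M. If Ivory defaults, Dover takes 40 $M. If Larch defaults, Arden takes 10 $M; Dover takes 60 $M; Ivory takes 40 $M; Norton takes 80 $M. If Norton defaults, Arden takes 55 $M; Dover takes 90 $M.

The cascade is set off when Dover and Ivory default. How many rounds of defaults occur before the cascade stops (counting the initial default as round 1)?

Round 1 — Dover, Ivory default (initial).
  Arden: +20 → 20 < 120
  Larch: +60 → 60 ≥ 60
  Norton: +40 → 40 < 90
Round 2 — Larch defaults.
  Arden: +10 → 30 < 120
  Norton: +80 → 120 ≥ 90
Round 3 — Norton defaults.
  Arden: +55 → 85 < 120
No further defaults.

3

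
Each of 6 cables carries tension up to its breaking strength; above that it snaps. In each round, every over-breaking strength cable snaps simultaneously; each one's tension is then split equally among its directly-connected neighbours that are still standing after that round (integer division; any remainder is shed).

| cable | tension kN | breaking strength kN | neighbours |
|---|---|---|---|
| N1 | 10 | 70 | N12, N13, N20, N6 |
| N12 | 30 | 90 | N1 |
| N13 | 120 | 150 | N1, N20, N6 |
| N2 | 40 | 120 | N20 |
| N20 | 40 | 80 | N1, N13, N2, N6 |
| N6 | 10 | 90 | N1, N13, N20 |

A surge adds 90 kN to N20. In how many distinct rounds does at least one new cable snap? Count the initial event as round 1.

4

Round 1 — N20 at 130 > 80. N20 snaps.
  N20 sheds 130 kN to N1, N13, N2, N6: 32 each (2 lost).
    N1: 10+32 = 42 ≤ 70
    N13: 120+32 = 152 > 150
    N2: 40+32 = 72 ≤ 120
    N6: 10+32 = 42 ≤ 90
Round 2 — N13 snaps.
  N13 sheds 152 kN to N1, N6: 76 each.
    N1: 42+76 = 118 > 70
    N6: 42+76 = 118 > 90
Round 3 — N1, N6 snap.
  N1 sheds 118 kN to N12: 118 each.
    N12: 30+118 = 148 > 90
  N6 sheds 118 kN: no online neighbours, lost.
Round 4 — N12 snaps.
  N12 sheds 148 kN: no online neighbours, lost.
No further breaks.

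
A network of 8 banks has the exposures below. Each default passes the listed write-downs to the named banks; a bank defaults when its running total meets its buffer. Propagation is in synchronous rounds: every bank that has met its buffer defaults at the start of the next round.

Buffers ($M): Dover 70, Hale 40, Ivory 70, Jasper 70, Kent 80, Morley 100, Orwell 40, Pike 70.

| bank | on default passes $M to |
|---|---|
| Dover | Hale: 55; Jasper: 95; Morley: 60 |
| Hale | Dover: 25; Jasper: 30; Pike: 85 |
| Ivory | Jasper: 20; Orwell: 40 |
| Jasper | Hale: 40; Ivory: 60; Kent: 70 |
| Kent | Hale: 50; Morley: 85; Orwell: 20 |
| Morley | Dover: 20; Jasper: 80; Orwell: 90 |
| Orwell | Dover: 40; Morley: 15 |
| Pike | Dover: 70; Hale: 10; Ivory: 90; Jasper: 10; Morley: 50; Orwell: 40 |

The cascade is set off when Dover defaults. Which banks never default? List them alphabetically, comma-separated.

Kent

Round 1 — Dover defaults (initial).
  Hale: +55 → 55 ≥ 40
  Jasper: +95 → 95 ≥ 70
  Morley: +60 → 60 < 100
Round 2 — Hale, Jasper default.
  Ivory: +60 → 60 < 70
  Kent: +70 → 70 < 80
  Pike: +85 → 85 ≥ 70
Round 3 — Pike defaults.
  Ivory: +90 → 150 ≥ 70
  Morley: +50 → 110 ≥ 100
  Orwell: +40 → 40 ≥ 40
Round 4 — Ivory, Morley, Orwell default.
No further defaults.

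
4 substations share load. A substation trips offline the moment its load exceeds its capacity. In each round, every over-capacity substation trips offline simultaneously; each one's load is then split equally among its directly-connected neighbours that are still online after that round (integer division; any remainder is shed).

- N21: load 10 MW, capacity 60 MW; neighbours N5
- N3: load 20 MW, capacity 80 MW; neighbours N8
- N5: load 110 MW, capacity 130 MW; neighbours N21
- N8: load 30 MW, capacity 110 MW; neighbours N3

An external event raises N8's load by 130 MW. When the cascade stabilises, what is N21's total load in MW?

Round 1 — N8 at 160 > 110. N8 trips offline.
  N8 sheds 160 MW to N3: 160 each.
    N3: 20+160 = 180 > 80
Round 2 — N3 trips offline.
  N3 sheds 180 MW: no online neighbours, lost.
No further trips.

10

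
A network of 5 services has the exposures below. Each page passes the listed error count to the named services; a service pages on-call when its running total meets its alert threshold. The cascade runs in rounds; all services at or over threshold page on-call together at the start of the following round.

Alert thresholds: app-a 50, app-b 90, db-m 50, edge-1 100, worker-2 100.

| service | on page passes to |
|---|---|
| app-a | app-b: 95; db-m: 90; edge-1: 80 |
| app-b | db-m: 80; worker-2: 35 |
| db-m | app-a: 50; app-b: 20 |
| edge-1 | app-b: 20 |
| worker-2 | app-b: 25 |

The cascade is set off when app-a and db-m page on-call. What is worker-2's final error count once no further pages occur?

Round 1 — app-a, db-m page on-call (initial).
  app-b: +95+20 → 115 ≥ 90
  edge-1: +80 → 80 < 100
Round 2 — app-b pages on-call.
  worker-2: +35 → 35 < 100
No further pages.

35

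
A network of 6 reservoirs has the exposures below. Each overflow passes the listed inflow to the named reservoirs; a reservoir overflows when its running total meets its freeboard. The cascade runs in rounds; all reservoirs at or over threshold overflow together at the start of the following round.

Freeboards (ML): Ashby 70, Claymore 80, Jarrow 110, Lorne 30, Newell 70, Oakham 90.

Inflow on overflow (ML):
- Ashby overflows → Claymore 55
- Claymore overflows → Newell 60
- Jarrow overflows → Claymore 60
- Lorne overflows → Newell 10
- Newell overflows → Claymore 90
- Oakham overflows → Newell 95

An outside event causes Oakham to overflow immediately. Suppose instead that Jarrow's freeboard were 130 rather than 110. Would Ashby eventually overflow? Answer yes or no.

With Jarrow's freeboard at 130:
Round 1 — Oakham overflows (initial).
  Newell: +95 → 95 ≥ 70
Round 2 — Newell overflows.
  Claymore: +90 → 90 ≥ 80
Round 3 — Claymore overflows.
No further overflows.

no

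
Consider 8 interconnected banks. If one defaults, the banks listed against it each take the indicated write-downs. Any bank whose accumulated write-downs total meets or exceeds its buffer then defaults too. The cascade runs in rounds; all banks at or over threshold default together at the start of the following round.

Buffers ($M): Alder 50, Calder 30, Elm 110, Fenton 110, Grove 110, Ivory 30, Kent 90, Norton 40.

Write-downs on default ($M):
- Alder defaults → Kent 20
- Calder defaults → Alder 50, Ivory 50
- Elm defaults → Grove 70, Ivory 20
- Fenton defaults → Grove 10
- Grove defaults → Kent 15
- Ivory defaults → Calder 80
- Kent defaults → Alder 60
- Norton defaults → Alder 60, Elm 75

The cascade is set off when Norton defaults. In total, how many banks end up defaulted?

2

Round 1 — Norton defaults (initial).
  Alder: +60 → 60 ≥ 50
  Elm: +75 → 75 < 110
Round 2 — Alder defaults.
  Kent: +20 → 20 < 90
No further defaults.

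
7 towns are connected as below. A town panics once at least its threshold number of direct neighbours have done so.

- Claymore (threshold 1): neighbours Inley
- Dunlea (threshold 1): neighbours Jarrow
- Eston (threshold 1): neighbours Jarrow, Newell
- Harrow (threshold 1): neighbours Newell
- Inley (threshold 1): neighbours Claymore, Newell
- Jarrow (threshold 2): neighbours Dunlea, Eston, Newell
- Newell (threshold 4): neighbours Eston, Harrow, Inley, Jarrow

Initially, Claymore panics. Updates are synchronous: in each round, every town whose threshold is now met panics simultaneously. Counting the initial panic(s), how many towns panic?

2

Round 1 — Claymore panics (initial).
Round 2 — checking thresholds:
  Inley: 1 of 2 neighbours ≥ 1, panics.
Round 3 — no new panics; cascade stops.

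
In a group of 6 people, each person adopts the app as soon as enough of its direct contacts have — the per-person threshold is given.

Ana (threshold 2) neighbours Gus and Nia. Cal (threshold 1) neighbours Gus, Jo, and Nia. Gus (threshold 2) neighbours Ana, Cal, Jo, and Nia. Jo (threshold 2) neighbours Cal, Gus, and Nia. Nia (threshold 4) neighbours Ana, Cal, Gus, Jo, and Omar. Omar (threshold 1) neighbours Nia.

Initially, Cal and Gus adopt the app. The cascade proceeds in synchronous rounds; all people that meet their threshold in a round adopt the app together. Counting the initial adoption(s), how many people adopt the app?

Round 1 — Cal, Gus adopt the app (initial).
Round 2 — checking thresholds:
  Ana: 1 of 2 neighbours < 2, below threshold.
  Jo: 2 of 3 neighbours ≥ 2, adopts the app.
  Nia: 2 of 5 neighbours < 4, below threshold.
Round 3 — no new adoptions; cascade stops.

3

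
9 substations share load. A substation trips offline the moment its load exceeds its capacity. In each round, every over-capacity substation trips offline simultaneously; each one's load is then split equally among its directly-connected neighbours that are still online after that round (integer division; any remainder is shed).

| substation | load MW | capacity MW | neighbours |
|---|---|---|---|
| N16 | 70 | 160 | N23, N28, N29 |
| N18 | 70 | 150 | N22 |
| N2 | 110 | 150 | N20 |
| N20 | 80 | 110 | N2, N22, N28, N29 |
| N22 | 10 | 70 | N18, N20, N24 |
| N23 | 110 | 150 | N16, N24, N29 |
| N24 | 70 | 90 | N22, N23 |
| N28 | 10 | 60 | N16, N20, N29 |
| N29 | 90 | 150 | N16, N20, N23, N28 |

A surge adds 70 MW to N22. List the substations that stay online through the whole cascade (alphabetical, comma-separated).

N18

Round 1 — N22 at 80 > 70. N22 trips offline.
  N22 sheds 80 MW to N18, N20, N24: 26 each (2 lost).
    N18: 70+26 = 96 ≤ 150
    N20: 80+26 = 106 ≤ 110
    N24: 70+26 = 96 > 90
Round 2 — N24 trips offline.
  N24 sheds 96 MW to N23: 96 each.
    N23: 110+96 = 206 > 150
Round 3 — N23 trips offline.
  N23 sheds 206 MW to N16, N29: 103 each.
    N16: 70+103 = 173 > 160
    N29: 90+103 = 193 > 150
Round 4 — N16, N29 trip offline.
  N16 sheds 173 MW to N28: 173 each.
    N28: 10+173 = 183 > 60
  N29 sheds 193 MW to N20, N28: 96 each (1 lost).
    N20: 106+96 = 202 > 110
    N28: 183+96 = 279 > 60
Round 5 — N20, N28 trip offline.
  N20 sheds 202 MW to N2: 202 each.
    N2: 110+202 = 312 > 150
  N28 sheds 279 MW: no online neighbours, lost.
Round 6 — N2 trips offline.
  N2 sheds 312 MW: no online neighbours, lost.
No further trips.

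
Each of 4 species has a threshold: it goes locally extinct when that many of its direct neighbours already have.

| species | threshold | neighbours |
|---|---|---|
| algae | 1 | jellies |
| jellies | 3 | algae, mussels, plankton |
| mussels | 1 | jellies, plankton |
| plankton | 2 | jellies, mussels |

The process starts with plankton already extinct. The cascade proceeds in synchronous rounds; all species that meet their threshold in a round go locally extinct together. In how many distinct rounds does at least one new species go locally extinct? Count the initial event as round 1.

2

Round 1 — plankton goes locally extinct (initial).
Round 2 — checking thresholds:
  jellies: 1 of 3 neighbours < 3, holds.
  mussels: 1 of 2 neighbours ≥ 1, goes locally extinct.
Round 3 — no new extinctions; cascade stops.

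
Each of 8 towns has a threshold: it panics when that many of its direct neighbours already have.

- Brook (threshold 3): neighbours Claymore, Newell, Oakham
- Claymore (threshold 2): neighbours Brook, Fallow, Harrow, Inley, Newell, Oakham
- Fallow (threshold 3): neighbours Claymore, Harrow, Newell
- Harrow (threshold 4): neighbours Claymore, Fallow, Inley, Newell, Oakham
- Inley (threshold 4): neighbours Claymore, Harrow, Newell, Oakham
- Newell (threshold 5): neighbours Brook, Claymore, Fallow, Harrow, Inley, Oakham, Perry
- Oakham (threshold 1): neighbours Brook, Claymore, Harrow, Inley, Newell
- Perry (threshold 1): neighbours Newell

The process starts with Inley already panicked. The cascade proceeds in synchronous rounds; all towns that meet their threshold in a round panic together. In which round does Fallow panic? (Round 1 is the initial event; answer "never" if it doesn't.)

Round 1 — Inley panics (initial).
Round 2 — checking thresholds:
  Claymore: 1 of 6 neighbours < 2, not yet.
  Harrow: 1 of 5 neighbours < 4, not yet.
  Newell: 1 of 7 neighbours < 5, not yet.
  Oakham: 1 of 5 neighbours ≥ 1, panics.
Round 3 — checking thresholds:
  Brook: 1 of 3 neighbours < 3, not yet.
  Claymore: 2 of 6 neighbours ≥ 2, panics.
  Harrow: 2 of 5 neighbours < 4, not yet.
  Newell: 2 of 7 neighbours < 5, not yet.
Round 4 — no new panics; cascade stops.

never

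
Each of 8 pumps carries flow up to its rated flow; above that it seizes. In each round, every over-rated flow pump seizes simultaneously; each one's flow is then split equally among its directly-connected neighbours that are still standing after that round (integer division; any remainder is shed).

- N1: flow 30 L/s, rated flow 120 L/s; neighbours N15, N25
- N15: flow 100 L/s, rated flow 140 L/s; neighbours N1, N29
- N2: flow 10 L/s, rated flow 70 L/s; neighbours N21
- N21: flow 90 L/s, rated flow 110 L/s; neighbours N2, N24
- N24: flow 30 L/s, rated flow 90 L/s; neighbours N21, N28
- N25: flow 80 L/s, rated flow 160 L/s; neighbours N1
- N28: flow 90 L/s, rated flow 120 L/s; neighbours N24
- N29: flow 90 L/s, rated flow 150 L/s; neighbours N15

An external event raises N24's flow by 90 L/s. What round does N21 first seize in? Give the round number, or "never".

2

Round 1 — N24 at 120 > 90. N24 seizes.
  N24 sheds 120 L/s to N21, N28: 60 each.
    N21: 90+60 = 150 > 110
    N28: 90+60 = 150 > 120
Round 2 — N21, N28 seize.
  N21 sheds 150 L/s to N2: 150 each.
    N2: 10+150 = 160 > 70
  N28 sheds 150 L/s: no online neighbours, lost.
Round 3 — N2 seizes.
  N2 sheds 160 L/s: no online neighbours, lost.
No further seizures.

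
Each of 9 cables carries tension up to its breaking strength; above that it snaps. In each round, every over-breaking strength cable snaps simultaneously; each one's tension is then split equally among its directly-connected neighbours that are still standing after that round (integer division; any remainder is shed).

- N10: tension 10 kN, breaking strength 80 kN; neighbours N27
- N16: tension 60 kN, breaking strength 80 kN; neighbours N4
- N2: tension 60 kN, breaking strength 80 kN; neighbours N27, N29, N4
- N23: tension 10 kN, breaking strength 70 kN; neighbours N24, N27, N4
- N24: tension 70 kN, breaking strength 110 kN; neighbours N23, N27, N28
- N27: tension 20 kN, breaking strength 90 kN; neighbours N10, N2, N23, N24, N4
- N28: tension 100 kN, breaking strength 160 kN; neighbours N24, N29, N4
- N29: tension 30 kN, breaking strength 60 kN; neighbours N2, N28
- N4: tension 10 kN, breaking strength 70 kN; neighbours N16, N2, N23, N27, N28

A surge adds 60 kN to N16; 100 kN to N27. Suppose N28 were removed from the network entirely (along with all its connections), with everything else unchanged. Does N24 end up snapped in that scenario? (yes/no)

yes

With N28 removed:
Round 1 — N16 at 120 > 80; N27 at 120 > 90. N16, N27 snap.
  N16 sheds 120 kN to N4: 120 each.
    N4: 10+120 = 130 > 70
  N27 sheds 120 kN to N10, N2, N23, N24, N4: 24 each.
    N10: 10+24 = 34 ≤ 80
    N2: 60+24 = 84 > 80
    N23: 10+24 = 34 ≤ 70
    N24: 70+24 = 94 ≤ 110
    N4: 130+24 = 154 > 70
Round 2 — N2, N4 snap.
  N2 sheds 84 kN to N29: 84 each.
    N29: 30+84 = 114 > 60
  N4 sheds 154 kN to N23: 154 each.
    N23: 34+154 = 188 > 70
Round 3 — N23, N29 snap.
  N23 sheds 188 kN to N24: 188 each.
    N24: 94+188 = 282 > 110
  N29 sheds 114 kN: no online neighbours, lost.
Round 4 — N24 snaps.
  N24 sheds 282 kN: no online neighbours, lost.
No further breaks.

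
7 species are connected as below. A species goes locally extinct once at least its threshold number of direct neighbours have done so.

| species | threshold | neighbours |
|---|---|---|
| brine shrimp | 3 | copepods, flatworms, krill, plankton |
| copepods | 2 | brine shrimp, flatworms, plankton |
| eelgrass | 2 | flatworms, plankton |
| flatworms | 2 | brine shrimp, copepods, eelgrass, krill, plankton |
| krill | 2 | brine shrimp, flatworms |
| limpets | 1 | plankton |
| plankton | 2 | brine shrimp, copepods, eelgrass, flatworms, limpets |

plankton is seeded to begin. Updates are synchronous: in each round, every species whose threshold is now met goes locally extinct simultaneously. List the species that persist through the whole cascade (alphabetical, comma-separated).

Round 1 — plankton goes locally extinct (initial).
Round 2 — checking thresholds:
  brine shrimp: 1 of 4 neighbours < 3, holds.
  copepods: 1 of 3 neighbours < 2, holds.
  eelgrass: 1 of 2 neighbours < 2, holds.
  flatworms: 1 of 5 neighbours < 2, holds.
  limpets: 1 of 1 neighbours ≥ 1, goes locally extinct.
Round 3 — no new extinctions; cascade stops.

brine shrimp, copepods, eelgrass, flatworms, krill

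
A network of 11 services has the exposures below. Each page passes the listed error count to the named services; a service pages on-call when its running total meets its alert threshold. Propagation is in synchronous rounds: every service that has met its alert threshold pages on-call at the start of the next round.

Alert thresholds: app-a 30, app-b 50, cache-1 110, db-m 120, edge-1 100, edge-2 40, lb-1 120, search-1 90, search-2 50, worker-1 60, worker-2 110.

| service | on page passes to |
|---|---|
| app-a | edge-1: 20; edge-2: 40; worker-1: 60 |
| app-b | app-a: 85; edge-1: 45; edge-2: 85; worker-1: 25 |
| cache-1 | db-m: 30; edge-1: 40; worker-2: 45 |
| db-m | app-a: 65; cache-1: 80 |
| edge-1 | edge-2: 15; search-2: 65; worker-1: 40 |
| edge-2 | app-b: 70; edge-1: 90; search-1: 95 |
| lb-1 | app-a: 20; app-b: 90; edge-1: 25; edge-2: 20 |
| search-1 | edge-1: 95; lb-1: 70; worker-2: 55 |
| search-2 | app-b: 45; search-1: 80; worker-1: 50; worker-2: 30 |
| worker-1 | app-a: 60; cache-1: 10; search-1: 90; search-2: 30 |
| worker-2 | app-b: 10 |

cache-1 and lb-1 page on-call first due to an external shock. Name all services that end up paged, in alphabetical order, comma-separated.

app-a, app-b, cache-1, edge-1, edge-2, lb-1, search-1, search-2, worker-1, worker-2

Round 1 — cache-1, lb-1 page on-call (initial).
  app-a: +20 → 20 < 30
  app-b: +90 → 90 ≥ 50
  db-m: +30 → 30 < 120
  edge-1: +40+25 → 65 < 100
  edge-2: +20 → 20 < 40
  worker-2: +45 → 45 < 110
Round 2 — app-b pages on-call.
  app-a: +85 → 105 ≥ 30
  edge-1: +45 → 110 ≥ 100
  edge-2: +85 → 105 ≥ 40
  worker-1: +25 → 25 < 60
Round 3 — app-a, edge-1, edge-2 page on-call.
  search-1: +95 → 95 ≥ 90
  search-2: +65 → 65 ≥ 50
  worker-1: +60+40 → 125 ≥ 60
Round 4 — search-1, search-2, worker-1 page on-call.
  worker-2: +55+30 → 130 ≥ 110
Round 5 — worker-2 pages on-call.
No further pages.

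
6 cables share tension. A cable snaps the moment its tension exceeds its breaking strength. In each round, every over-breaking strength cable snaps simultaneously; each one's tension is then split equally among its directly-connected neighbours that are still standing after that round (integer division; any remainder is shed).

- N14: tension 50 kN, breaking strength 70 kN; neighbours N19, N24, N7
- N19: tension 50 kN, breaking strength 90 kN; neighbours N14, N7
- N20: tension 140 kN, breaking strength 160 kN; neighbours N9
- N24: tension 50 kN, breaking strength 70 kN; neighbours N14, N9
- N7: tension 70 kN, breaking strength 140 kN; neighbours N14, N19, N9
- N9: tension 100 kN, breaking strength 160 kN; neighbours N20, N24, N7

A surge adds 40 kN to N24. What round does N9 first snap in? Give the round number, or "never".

5

Round 1 — N24 at 90 > 70. N24 snaps.
  N24 sheds 90 kN to N14, N9: 45 each.
    N14: 50+45 = 95 > 70
    N9: 100+45 = 145 ≤ 160
Round 2 — N14 snaps.
  N14 sheds 95 kN to N19, N7: 47 each (1 lost).
    N19: 50+47 = 97 > 90
    N7: 70+47 = 117 ≤ 140
Round 3 — N19 snaps.
  N19 sheds 97 kN to N7: 97 each.
    N7: 117+97 = 214 > 140
Round 4 — N7 snaps.
  N7 sheds 214 kN to N9: 214 each.
    N9: 145+214 = 359 > 160
Round 5 — N9 snaps.
  N9 sheds 359 kN to N20: 359 each.
    N20: 140+359 = 499 > 160
Round 6 — N20 snaps.
  N20 sheds 499 kN: no online neighbours, lost.
No further breaks.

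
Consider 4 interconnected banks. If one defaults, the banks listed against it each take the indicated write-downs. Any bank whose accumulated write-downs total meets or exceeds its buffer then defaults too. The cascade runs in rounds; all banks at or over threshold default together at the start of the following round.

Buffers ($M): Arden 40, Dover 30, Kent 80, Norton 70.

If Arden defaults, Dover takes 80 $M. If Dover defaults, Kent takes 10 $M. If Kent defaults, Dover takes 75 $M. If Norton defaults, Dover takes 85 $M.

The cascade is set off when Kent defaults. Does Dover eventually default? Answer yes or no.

yes

Round 1 — Kent defaults (initial).
  Dover: +75 → 75 ≥ 30
Round 2 — Dover defaults.
No further defaults.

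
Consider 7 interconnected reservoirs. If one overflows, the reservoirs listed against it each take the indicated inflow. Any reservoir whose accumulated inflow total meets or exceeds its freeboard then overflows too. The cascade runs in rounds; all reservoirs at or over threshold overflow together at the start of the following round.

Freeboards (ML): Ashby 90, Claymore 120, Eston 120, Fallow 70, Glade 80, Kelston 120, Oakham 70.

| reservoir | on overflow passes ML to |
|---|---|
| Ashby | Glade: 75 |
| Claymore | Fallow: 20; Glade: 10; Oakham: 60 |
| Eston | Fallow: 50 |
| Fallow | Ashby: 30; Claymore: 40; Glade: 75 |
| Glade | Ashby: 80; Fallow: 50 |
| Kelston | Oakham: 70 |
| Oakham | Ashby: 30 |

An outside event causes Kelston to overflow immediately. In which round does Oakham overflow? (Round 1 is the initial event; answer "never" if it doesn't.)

Round 1 — Kelston overflows (initial).
  Oakham: +70 → 70 ≥ 70
Round 2 — Oakham overflows.
  Ashby: +30 → 30 < 90
No further overflows.

2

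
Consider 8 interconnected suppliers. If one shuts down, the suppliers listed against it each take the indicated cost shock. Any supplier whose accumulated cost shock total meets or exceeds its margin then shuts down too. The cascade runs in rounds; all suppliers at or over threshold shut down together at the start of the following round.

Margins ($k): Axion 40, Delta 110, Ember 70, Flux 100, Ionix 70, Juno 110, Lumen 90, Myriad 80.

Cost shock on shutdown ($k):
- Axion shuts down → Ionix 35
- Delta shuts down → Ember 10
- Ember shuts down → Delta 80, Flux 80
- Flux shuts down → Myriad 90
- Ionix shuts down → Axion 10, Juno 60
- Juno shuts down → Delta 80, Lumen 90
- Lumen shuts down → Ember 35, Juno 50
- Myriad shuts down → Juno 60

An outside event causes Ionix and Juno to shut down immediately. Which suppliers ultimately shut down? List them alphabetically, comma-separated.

Ionix, Juno, Lumen

Round 1 — Ionix, Juno shut down (initial).
  Axion: +10 → 10 < 40
  Delta: +80 → 80 < 110
  Lumen: +90 → 90 ≥ 90
Round 2 — Lumen shuts down.
  Ember: +35 → 35 < 70
No further shutdowns.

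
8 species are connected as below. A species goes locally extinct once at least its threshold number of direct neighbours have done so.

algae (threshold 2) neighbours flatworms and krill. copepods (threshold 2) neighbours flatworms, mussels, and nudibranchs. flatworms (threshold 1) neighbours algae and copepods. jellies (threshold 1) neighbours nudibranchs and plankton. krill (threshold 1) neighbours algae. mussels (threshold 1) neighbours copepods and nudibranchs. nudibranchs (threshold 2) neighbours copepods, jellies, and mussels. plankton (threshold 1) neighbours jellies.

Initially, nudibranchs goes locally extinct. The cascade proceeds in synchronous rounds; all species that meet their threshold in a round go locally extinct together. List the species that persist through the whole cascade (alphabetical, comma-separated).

Round 1 — nudibranchs goes locally extinct (initial).
Round 2 — checking thresholds:
  copepods: 1 of 3 neighbours < 2, not yet.
  jellies: 1 of 2 neighbours ≥ 1, goes locally extinct.
  mussels: 1 of 2 neighbours ≥ 1, goes locally extinct.
Round 3 — checking thresholds:
  copepods: 2 of 3 neighbours ≥ 2, goes locally extinct.
  plankton: 1 of 1 neighbours ≥ 1, goes locally extinct.
Round 4 — checking thresholds:
  flatworms: 1 of 2 neighbours ≥ 1, goes locally extinct.
Round 5 — no new extinctions; cascade stops.

algae, krill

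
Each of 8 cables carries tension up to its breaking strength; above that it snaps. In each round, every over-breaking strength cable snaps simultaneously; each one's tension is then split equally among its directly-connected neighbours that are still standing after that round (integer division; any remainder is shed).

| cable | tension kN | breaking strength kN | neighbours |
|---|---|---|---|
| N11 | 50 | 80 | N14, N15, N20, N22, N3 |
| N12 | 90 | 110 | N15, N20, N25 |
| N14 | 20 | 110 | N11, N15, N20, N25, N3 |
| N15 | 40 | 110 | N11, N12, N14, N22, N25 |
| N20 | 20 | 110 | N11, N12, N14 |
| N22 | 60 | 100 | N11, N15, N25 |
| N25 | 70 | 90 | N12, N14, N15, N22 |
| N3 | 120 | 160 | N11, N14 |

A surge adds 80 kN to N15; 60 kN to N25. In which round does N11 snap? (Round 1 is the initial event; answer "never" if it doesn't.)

3

Round 1 — N15 at 120 > 110; N25 at 130 > 90. N15, N25 snap.
  N15 sheds 120 kN to N11, N12, N14, N22: 30 each.
    N11: 50+30 = 80 ≤ 80
    N12: 90+30 = 120 > 110
    N14: 20+30 = 50 ≤ 110
    N22: 60+30 = 90 ≤ 100
  N25 sheds 130 kN to N12, N14, N22: 43 each (1 lost).
    N12: 120+43 = 163 > 110
    N14: 50+43 = 93 ≤ 110
    N22: 90+43 = 133 > 100
Round 2 — N12, N22 snap.
  N12 sheds 163 kN to N20: 163 each.
    N20: 20+163 = 183 > 110
  N22 sheds 133 kN to N11: 133 each.
    N11: 80+133 = 213 > 80
Round 3 — N11, N20 snap.
  N11 sheds 213 kN to N14, N3: 106 each (1 lost).
    N14: 93+106 = 199 > 110
    N3: 120+106 = 226 > 160
  N20 sheds 183 kN to N14: 183 each.
    N14: 199+183 = 382 > 110
Round 4 — N14, N3 snap.
  N14 sheds 382 kN: no online neighbours, lost.
  N3 sheds 226 kN: no online neighbours, lost.
No further breaks.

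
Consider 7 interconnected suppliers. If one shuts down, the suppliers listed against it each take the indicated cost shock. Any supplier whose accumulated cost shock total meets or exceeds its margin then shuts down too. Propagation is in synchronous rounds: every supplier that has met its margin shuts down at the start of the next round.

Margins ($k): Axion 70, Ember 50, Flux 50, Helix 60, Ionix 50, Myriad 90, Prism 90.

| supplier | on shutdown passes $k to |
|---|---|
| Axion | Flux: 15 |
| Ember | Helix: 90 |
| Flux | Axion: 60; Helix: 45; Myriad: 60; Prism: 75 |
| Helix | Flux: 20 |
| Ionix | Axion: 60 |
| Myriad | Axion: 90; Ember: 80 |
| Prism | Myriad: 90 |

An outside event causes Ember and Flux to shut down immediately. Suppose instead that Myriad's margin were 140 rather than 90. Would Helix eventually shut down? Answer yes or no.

With Myriad's margin at 140:
Round 1 — Ember, Flux shut down (initial).
  Axion: +60 → 60 < 70
  Helix: +90+45 → 135 ≥ 60
  Myriad: +60 → 60 < 140
  Prism: +75 → 75 < 90
Round 2 — Helix shuts down.
No further shutdowns.

yes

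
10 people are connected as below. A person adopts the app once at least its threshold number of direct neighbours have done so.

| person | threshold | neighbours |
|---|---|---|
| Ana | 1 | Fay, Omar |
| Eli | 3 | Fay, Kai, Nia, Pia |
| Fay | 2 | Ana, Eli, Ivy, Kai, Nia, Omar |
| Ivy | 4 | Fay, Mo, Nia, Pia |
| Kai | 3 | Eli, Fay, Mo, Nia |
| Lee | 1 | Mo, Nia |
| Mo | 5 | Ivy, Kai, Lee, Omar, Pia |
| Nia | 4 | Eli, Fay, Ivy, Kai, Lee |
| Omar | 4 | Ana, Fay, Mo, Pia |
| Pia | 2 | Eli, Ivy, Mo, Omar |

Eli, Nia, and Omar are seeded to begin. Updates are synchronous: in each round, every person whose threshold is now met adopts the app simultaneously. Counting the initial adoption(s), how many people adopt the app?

Round 1 — Eli, Nia, Omar adopt the app (initial).
Round 2 — checking thresholds:
  Ana: 1 of 2 neighbours ≥ 1, adopts the app.
  Fay: 3 of 6 neighbours ≥ 2, adopts the app.
  Ivy: 1 of 4 neighbours < 4, below threshold.
  Kai: 2 of 4 neighbours < 3, below threshold.
  Lee: 1 of 2 neighbours ≥ 1, adopts the app.
  Mo: 1 of 5 neighbours < 5, below threshold.
  Pia: 2 of 4 neighbours ≥ 2, adopts the app.
Round 3 — checking thresholds:
  Ivy: 3 of 4 neighbours < 4, below threshold.
  Kai: 3 of 4 neighbours ≥ 3, adopts the app.
  Mo: 3 of 5 neighbours < 5, below threshold.
Round 4 — no new adoptions; cascade stops.

8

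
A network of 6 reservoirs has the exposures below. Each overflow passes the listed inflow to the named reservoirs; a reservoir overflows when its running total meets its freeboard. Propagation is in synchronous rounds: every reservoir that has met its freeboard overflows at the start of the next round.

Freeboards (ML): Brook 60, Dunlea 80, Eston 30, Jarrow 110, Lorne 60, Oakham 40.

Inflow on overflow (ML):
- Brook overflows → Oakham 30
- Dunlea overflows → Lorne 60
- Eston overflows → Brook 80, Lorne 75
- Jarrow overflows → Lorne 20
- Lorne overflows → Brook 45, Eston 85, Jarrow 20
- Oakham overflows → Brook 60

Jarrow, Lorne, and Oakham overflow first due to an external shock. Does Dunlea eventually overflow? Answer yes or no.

Round 1 — Jarrow, Lorne, Oakham overflow (initial).
  Brook: +45+60 → 105 ≥ 60
  Eston: +85 → 85 ≥ 30
Round 2 — Brook, Eston overflow.
No further overflows.

no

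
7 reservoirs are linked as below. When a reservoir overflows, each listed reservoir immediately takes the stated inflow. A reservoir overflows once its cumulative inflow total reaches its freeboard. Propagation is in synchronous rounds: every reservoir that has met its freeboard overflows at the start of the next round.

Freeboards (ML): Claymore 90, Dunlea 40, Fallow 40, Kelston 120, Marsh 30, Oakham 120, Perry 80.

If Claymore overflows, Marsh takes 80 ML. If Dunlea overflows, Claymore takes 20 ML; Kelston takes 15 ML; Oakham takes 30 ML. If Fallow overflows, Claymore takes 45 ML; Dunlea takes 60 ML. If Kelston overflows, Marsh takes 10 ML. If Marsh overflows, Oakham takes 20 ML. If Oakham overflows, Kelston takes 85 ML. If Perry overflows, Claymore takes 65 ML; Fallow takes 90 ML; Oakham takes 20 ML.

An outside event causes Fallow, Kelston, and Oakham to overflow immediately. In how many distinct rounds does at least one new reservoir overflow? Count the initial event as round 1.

2

Round 1 — Fallow, Kelston, Oakham overflow (initial).
  Claymore: +45 → 45 < 90
  Dunlea: +60 → 60 ≥ 40
  Marsh: +10 → 10 < 30
Round 2 — Dunlea overflows.
  Claymore: +20 → 65 < 90
No further overflows.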